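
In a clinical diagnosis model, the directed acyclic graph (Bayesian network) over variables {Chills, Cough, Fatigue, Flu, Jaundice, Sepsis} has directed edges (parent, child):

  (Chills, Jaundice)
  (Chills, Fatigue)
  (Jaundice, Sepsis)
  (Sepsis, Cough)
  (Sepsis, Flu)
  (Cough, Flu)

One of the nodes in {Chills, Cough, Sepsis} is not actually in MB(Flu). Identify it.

Chills

By definition, MB(Flu) is built from Flu's parents, Flu's children, and the co-parents of Flu.
Flu's children: none.
Parents of Flu: Cough, Sepsis.
With no children, Flu has no spouses; the co-parent set is empty.
MB(Flu) = {Cough, Sepsis}.
Chills is neither a parent, child, nor co-parent of Flu, so it does not belong.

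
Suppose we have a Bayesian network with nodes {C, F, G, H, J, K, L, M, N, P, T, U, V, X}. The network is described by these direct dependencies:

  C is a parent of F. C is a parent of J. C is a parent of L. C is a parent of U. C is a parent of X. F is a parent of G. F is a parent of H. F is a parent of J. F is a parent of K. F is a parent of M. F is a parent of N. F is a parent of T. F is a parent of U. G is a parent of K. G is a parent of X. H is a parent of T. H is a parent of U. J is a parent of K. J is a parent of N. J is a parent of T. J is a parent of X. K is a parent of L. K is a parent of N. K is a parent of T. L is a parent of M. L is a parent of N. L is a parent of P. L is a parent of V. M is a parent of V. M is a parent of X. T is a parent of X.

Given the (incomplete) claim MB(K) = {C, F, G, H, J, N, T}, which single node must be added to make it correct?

Recall MB(v) = parents ∪ children ∪ spouses, where spouses are the other parents of v's children.
K's parents: F, G, J.
Children of K: L, N, T.
Other parents of K's children:
  parents(L) \ {K} = {C}.
  N also has parents F, J, L.
  parents(T) \ {K} = {F, H, J}.
MB(K) = {C, F, G, H, J, L, N, T}.
Comparing with the claimed set, L is missing.

L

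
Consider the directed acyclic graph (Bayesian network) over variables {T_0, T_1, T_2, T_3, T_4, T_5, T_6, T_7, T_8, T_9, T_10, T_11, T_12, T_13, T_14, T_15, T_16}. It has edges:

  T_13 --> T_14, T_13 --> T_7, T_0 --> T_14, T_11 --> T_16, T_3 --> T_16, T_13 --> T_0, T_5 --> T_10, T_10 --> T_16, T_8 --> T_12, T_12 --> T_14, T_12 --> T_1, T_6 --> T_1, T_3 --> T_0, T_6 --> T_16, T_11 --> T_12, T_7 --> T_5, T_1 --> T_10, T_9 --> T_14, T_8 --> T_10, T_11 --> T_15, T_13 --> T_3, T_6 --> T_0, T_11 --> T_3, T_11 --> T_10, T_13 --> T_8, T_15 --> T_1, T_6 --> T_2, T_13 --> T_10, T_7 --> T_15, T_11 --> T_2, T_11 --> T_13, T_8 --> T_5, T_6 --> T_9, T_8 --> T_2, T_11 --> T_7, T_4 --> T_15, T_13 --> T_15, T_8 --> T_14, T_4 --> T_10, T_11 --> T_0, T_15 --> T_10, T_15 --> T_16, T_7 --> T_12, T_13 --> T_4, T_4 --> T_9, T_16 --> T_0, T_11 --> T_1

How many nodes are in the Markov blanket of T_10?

10

By definition, MB(T_10) is built from T_10's parents, T_10's children, and the co-parents of T_10.
T_10's parents: T_1, T_4, T_5, T_8, T_11, T_13, T_15.
Ch(T_10) = {T_16}.
Parents of each child, excluding T_10:
  T_16: T_3, T_6, T_11, T_15
MB(T_10) = {T_1, T_3, T_4, T_5, T_6, T_8, T_11, T_13, T_15, T_16}, which has 10 nodes.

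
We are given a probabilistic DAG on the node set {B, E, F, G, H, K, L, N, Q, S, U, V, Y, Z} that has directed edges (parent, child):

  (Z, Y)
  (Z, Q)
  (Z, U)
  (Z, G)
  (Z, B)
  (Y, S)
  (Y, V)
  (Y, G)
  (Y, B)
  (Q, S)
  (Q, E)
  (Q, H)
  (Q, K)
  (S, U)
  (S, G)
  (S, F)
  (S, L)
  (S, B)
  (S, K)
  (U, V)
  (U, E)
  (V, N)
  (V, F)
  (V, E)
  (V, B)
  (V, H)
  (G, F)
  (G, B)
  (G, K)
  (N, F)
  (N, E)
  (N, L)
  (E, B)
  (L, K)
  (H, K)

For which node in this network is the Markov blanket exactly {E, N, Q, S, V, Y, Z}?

The target node must have every member of {E, N, Q, S, V, Y, Z} as a parent, child, or co-parent, and no others.
Parents of U: S, Z; children: E, V; co-parents: N, Q, V, Y.
These exactly cover the given set, so the node is U.

U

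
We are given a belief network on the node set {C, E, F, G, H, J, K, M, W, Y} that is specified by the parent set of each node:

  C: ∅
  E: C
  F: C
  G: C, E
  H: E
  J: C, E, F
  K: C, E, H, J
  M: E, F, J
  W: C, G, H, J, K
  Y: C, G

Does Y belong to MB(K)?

Ch(K) = {W}.
Parents of K: C, E, H, J.
Parents of each child, excluding K:
  W: C, G, H, J
MB(K) = {C, E, G, H, J, W}; Y is not in this set.

No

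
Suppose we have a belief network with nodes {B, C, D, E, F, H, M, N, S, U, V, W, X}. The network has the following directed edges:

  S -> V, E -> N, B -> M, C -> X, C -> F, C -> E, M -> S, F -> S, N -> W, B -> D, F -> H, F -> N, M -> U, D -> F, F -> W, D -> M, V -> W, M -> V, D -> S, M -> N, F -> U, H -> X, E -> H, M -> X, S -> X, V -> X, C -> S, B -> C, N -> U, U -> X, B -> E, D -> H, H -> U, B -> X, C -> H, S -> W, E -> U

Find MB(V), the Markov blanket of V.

{B, C, F, H, M, N, S, U, W, X}

The Markov blanket of a node is its parents, its children, and the other parents of its children.
V's parents: M, S.
V has children W, X.
Parents of each child, excluding V:
  W also has parents F, N, S.
  X's other parents are B, C, H, M, S, U.
MB(V) = {B, C, F, H, M, N, S, U, W, X}.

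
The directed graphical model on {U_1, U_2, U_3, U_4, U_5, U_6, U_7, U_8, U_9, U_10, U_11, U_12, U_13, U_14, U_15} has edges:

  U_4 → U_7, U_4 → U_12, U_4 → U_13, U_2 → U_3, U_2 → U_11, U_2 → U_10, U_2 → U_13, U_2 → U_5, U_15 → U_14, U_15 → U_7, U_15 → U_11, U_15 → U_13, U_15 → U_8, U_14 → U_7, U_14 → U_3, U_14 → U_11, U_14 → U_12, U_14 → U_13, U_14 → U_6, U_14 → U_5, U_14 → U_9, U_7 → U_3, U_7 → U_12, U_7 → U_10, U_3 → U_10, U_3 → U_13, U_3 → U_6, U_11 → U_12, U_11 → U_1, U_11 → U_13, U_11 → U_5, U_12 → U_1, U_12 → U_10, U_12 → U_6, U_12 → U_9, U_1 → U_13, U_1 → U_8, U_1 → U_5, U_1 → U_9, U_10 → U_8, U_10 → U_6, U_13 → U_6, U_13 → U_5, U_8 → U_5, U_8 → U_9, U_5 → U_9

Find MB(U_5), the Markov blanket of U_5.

{U_1, U_2, U_8, U_9, U_11, U_12, U_13, U_14}

Ch(U_5) = {U_9}.
U_5 has parents U_1, U_2, U_8, U_11, U_13, U_14.
Other parents of U_5's children:
  parents(U_9) \ {U_5} = {U_1, U_8, U_12, U_14}.
Taking the union gives {U_1, U_2, U_8, U_9, U_11, U_12, U_13, U_14}.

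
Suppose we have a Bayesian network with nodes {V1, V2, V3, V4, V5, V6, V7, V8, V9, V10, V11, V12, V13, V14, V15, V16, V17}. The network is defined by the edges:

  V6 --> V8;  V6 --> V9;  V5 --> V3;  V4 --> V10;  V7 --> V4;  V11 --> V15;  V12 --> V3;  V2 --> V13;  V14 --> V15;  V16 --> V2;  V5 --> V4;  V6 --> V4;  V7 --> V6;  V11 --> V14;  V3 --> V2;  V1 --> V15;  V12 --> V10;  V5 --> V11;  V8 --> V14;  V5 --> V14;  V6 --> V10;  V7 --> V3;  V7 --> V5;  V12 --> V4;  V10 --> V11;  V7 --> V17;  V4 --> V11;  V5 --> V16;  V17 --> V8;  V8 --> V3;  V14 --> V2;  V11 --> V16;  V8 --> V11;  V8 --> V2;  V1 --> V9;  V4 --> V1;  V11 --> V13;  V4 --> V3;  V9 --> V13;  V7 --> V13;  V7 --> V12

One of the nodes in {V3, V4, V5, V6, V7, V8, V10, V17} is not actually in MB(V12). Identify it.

V17

V12's parents: V7.
Ch(V12) = {V3, V4, V10}.
For each child, the remaining parents (spouses of V12):
  parents(V4) \ {V12} = {V5, V6, V7}.
  V10's other parents are V4, V6.
  parents(V3) \ {V12} = {V4, V5, V7, V8}.
MB(V12) = {V3, V4, V5, V6, V7, V8, V10}.
V17 is neither a parent, child, nor co-parent of V12, so it does not belong.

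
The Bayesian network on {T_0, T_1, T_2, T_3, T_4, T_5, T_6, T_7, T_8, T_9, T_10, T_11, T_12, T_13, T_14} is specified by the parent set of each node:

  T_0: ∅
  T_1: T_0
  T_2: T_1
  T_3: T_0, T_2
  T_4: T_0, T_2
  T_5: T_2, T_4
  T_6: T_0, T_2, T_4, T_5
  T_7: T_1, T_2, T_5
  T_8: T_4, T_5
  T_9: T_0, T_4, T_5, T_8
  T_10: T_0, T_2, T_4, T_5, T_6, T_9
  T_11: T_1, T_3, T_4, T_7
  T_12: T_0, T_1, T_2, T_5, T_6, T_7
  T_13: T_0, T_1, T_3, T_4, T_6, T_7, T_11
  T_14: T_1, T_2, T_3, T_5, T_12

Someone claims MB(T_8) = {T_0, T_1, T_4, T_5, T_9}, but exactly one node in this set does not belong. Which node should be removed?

T_1

T_8's parents: T_4, T_5.
Ch(T_8) = {T_9}.
Other parents of T_8's children:
  parents(T_9) \ {T_8} = {T_0, T_4, T_5}.
MB(T_8) = {T_0, T_4, T_5, T_9}.
T_1 is neither a parent, child, nor co-parent of T_8, so it does not belong.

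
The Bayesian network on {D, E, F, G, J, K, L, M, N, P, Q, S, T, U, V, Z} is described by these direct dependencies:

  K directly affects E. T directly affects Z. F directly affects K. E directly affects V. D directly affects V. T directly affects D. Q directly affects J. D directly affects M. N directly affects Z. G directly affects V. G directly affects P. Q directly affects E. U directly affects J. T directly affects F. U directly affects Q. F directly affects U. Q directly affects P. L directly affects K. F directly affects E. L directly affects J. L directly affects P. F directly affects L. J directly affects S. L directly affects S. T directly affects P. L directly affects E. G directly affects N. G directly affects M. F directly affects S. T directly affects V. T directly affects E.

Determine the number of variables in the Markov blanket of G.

9

Recall MB(v) = parents ∪ children ∪ spouses, where spouses are the other parents of v's children.
Pa(G) = {}.
Children of G: M, N, P, V.
Other parents of G's children:
  P: L, Q, T
  N: —
  M: D
  V: D, E, T
MB(G) = {D, E, L, M, N, P, Q, T, V}, which has 9 nodes.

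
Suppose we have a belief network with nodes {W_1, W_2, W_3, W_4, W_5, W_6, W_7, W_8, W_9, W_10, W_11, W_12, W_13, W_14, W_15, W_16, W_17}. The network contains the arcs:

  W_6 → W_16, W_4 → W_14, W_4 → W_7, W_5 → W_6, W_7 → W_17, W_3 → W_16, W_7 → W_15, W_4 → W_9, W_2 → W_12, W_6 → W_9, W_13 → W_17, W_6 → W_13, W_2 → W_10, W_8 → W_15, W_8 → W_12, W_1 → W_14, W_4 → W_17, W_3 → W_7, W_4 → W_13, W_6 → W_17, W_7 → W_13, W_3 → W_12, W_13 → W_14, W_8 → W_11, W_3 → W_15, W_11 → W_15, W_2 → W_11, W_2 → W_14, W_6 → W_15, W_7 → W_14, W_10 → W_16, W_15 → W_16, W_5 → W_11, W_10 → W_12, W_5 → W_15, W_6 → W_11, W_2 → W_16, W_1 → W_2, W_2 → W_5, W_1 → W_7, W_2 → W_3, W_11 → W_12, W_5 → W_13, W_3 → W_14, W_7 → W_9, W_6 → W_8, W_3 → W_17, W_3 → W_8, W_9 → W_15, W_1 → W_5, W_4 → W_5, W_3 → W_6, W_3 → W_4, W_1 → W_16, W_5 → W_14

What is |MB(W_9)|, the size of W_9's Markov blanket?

The Markov blanket of a node is its parents, its children, and the other parents of its children.
W_9's parents: W_4, W_6, W_7.
W_9 has child W_15.
For each child, the remaining parents (spouses of W_9):
  W_15 also has parents W_3, W_5, W_6, W_7, W_8, W_11.
MB(W_9) = {W_3, W_4, W_5, W_6, W_7, W_8, W_11, W_15}, which has 8 nodes.

8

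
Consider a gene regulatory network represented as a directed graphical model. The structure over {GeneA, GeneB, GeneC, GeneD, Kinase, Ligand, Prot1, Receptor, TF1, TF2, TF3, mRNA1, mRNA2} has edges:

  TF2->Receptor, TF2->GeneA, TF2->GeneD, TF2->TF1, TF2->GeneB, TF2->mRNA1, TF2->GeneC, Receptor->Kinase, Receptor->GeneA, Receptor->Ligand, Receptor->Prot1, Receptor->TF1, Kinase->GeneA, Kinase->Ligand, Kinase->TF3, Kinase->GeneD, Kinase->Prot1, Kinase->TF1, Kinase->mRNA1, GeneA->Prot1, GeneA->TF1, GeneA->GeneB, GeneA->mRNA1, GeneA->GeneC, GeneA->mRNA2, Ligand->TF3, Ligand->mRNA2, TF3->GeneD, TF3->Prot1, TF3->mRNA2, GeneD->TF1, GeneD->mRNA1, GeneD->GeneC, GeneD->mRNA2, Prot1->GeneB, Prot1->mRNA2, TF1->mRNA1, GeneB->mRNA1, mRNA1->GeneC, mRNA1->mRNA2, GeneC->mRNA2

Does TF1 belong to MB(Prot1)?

No

Prot1's parents: GeneA, Kinase, Receptor, TF3.
Prot1 has children GeneB, mRNA2.
For each child, the remaining parents (spouses of Prot1):
  GeneB: GeneA, TF2
  mRNA2: GeneA, GeneC, GeneD, Ligand, TF3, mRNA1
MB(Prot1) = {GeneA, GeneB, GeneC, GeneD, Kinase, Ligand, Receptor, TF2, TF3, mRNA1, mRNA2}; TF1 is not in this set.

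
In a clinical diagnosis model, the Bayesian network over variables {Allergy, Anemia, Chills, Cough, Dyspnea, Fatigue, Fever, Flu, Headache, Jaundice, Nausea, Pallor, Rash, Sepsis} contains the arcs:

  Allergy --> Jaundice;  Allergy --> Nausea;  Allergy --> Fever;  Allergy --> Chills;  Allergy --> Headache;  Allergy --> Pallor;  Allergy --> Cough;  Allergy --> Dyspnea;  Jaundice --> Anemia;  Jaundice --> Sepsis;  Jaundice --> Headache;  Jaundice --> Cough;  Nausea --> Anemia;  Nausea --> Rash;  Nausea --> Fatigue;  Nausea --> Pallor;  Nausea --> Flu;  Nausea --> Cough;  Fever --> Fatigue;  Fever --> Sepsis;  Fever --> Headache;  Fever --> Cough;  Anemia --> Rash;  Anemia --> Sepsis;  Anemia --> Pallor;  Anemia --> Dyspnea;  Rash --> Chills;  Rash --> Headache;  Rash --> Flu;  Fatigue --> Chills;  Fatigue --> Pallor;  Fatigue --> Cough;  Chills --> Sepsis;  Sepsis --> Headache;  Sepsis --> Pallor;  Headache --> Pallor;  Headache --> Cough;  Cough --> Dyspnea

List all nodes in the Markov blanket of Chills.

{Allergy, Anemia, Fatigue, Fever, Jaundice, Rash, Sepsis}

Chills's children: Sepsis.
Parents of Chills: Allergy, Fatigue, Rash.
Co-parents of Chills (other parents of its children):
  Sepsis: Anemia, Fever, Jaundice
Union: {Allergy, Fatigue, Rash} ∪ {Sepsis} ∪ {Anemia, Fever, Jaundice} = {Allergy, Anemia, Fatigue, Fever, Jaundice, Rash, Sepsis}.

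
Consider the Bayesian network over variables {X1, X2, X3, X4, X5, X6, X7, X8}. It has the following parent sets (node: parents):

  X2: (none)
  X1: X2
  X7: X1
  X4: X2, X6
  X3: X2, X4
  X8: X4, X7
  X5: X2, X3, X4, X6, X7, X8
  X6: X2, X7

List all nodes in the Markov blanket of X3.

The Markov blanket of a node is its parents, its children, and the other parents of its children.
X3 has child X5.
X3 has parents X2, X4.
Other parents of X3's children:
  X5: X2, X4, X6, X7, X8
So the Markov blanket of X3 is {X2, X4, X5, X6, X7, X8}.

{X2, X4, X5, X6, X7, X8}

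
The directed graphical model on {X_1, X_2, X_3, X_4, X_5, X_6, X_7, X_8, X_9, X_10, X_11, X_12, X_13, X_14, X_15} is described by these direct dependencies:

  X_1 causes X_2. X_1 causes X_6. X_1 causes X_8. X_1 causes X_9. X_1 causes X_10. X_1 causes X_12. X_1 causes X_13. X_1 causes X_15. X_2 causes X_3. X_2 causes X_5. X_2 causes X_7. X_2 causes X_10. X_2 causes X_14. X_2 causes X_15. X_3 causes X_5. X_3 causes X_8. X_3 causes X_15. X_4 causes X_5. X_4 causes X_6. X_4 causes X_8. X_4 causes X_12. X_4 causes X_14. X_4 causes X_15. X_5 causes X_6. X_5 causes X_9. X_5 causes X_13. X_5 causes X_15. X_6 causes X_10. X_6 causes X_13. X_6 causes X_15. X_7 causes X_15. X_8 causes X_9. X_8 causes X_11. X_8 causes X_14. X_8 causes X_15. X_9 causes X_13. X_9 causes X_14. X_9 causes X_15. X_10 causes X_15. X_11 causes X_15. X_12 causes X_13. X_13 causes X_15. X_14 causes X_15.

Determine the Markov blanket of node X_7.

Recall MB(v) = parents ∪ children ∪ spouses, where spouses are the other parents of v's children.
X_7's children: X_15.
Parents of X_7: X_2.
For each child, the remaining parents (spouses of X_7):
  parents(X_15) \ {X_7} = {X_1, X_2, X_3, X_4, X_5, X_6, X_8, X_9, X_10, X_11, X_13, X_14}.
So the Markov blanket of X_7 is {X_1, X_2, X_3, X_4, X_5, X_6, X_8, X_9, X_10, X_11, X_13, X_14, X_15}.

{X_1, X_2, X_3, X_4, X_5, X_6, X_8, X_9, X_10, X_11, X_13, X_14, X_15}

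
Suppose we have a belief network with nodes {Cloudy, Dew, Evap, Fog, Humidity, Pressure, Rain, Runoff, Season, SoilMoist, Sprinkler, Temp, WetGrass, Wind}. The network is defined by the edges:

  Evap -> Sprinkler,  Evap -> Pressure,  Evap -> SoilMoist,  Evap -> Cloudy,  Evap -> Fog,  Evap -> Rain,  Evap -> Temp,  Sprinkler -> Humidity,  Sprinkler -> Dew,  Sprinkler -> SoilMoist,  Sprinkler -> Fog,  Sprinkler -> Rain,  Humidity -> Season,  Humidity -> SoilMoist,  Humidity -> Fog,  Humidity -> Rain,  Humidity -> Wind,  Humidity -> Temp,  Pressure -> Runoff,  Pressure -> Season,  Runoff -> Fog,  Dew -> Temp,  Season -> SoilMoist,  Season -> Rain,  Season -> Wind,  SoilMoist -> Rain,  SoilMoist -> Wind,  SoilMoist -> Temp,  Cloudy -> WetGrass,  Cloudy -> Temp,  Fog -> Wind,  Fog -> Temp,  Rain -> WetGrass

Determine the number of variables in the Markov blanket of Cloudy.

8

Cloudy's parents: Evap.
Children of Cloudy: Temp, WetGrass.
Parents of each child, excluding Cloudy:
  WetGrass also has parent Rain.
  parents(Temp) \ {Cloudy} = {Dew, Evap, Fog, Humidity, SoilMoist}.
MB(Cloudy) = {Dew, Evap, Fog, Humidity, Rain, SoilMoist, Temp, WetGrass}, which has 8 nodes.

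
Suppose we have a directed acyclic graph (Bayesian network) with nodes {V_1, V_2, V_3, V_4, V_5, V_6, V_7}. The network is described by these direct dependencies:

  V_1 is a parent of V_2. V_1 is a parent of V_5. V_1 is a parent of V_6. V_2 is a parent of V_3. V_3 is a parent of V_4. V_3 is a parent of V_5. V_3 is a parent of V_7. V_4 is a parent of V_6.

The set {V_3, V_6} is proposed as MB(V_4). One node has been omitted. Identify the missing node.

V_1

By definition, MB(V_4) is built from V_4's parents, V_4's children, and the co-parents of V_4.
V_4 has parent V_3.
V_4's children: V_6.
Parents of each child, excluding V_4:
  V_6: V_1
MB(V_4) = {V_1, V_3, V_6}.
Comparing with the claimed set, V_1 is missing.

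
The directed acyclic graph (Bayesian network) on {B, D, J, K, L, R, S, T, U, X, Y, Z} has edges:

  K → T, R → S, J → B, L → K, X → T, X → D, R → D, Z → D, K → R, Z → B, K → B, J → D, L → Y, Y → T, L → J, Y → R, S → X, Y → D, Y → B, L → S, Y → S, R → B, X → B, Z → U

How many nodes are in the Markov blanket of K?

Ch(K) = {B, R, T}.
Parents of K: L.
For each child, the remaining parents (spouses of K):
  R: Y
  B: J, R, X, Y, Z
  T: X, Y
MB(K) = {B, J, L, R, T, X, Y, Z}, which has 8 nodes.

8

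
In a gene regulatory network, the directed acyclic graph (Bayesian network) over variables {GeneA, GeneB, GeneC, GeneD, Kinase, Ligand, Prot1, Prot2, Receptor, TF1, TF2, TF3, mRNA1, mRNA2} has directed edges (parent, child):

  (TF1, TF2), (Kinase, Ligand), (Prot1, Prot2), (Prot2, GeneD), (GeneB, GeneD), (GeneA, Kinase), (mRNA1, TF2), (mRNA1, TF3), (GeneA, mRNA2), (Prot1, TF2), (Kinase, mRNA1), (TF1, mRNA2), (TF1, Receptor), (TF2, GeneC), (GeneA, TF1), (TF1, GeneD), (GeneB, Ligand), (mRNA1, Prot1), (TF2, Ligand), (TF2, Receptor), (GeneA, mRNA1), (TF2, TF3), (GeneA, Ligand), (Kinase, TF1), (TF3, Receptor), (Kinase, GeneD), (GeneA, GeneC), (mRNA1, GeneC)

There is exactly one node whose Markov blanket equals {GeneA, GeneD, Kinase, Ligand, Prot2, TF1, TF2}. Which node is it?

GeneB

The target node must have every member of {GeneA, GeneD, Kinase, Ligand, Prot2, TF1, TF2} as a parent, child, or co-parent, and no others.
Parents of GeneB: none; children: GeneD, Ligand; co-parents: GeneA, Kinase, Prot2, TF1, TF2.
These exactly cover the given set, so the node is GeneB.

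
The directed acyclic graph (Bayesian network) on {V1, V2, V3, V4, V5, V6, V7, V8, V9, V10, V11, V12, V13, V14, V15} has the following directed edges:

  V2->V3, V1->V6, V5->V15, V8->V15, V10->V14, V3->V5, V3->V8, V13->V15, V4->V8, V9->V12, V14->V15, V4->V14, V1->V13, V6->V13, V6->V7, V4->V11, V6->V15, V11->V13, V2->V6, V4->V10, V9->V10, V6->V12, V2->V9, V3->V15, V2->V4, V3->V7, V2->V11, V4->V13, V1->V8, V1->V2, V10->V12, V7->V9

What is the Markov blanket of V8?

{V1, V3, V4, V5, V6, V13, V14, V15}

By definition, MB(V8) is built from V8's parents, V8's children, and the co-parents of V8.
V8 has parents V1, V3, V4.
V8's children: V15.
Other parents of V8's children:
  V15: V3, V5, V6, V13, V14
Union: {V1, V3, V4} ∪ {V15} ∪ {V3, V5, V6, V13, V14} = {V1, V3, V4, V5, V6, V13, V14, V15}.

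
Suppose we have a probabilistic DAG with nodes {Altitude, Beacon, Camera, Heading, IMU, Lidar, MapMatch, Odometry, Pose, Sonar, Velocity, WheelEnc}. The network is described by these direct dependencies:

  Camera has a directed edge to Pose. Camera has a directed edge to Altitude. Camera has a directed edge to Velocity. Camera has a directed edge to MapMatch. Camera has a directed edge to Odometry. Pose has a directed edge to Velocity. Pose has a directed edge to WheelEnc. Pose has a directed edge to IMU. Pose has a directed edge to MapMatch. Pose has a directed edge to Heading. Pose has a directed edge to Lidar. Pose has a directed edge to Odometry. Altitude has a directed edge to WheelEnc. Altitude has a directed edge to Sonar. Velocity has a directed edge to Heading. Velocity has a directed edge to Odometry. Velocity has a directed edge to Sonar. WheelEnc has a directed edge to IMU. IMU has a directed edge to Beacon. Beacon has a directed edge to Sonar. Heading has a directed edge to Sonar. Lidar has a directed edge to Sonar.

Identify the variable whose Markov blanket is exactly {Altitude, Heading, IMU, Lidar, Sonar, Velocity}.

The target node must have every member of {Altitude, Heading, IMU, Lidar, Sonar, Velocity} as a parent, child, or co-parent, and no others.
Parents of Beacon: IMU; children: Sonar; co-parents: Altitude, Heading, Lidar, Velocity.
These exactly cover the given set, so the node is Beacon.

Beacon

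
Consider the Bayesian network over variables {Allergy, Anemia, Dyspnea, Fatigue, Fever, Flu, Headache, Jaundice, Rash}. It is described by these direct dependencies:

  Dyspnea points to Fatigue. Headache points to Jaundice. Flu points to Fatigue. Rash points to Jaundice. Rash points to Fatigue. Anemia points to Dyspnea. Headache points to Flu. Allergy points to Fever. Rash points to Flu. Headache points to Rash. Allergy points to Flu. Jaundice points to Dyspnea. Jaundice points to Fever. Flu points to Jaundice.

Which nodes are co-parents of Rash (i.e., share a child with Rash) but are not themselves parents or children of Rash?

Children of Rash: Fatigue, Flu, Jaundice.
  Flu's other parents are Allergy, Headache.
  Jaundice also has parents Flu, Headache.
  Fatigue's other parents are Dyspnea, Flu.
Excluding nodes already adjacent to Rash (Fatigue, Flu, Headache, Jaundice), the co-parent-only contribution is {Allergy, Dyspnea}.

{Allergy, Dyspnea}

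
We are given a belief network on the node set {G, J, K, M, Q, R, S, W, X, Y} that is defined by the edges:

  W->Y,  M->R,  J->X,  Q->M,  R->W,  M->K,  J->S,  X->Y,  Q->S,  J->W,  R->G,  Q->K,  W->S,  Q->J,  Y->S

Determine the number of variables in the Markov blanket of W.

6

W's parents: J, R.
Children of W: S, Y.
For each child, the remaining parents (spouses of W):
  Y: X
  S: J, Q, Y
MB(W) = {J, Q, R, S, X, Y}, which has 6 nodes.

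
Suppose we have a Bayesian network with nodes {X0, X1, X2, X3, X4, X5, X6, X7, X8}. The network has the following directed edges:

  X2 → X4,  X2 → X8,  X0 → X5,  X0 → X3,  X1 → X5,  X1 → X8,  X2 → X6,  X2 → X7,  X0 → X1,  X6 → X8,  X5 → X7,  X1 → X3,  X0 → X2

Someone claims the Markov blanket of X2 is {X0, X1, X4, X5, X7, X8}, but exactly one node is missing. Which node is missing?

Recall MB(v) = parents ∪ children ∪ spouses, where spouses are the other parents of v's children.
X2's parents: X0.
X2's children: X4, X6, X7, X8.
For each child, the remaining parents (spouses of X2):
  X4 has no other parent.
  X6: no additional parents.
  X7 also has parent X5.
  X8 also has parents X1, X6.
MB(X2) = {X0, X1, X4, X5, X6, X7, X8}.
Comparing with the claimed set, X6 is missing.

X6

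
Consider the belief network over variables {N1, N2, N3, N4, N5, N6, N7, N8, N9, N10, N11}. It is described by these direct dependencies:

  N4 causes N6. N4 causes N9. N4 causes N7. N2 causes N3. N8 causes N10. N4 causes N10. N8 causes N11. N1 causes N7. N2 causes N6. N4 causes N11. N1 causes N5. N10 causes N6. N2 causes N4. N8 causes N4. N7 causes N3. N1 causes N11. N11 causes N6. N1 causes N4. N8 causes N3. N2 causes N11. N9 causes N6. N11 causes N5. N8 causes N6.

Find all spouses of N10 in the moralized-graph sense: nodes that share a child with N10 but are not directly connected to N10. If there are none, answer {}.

{N2, N9, N11}

Children of N10: N6.
  N6 also has parents N2, N4, N8, N9, N11.
Excluding nodes already adjacent to N10 (N4, N6, N8), the co-parent-only contribution is {N2, N9, N11}.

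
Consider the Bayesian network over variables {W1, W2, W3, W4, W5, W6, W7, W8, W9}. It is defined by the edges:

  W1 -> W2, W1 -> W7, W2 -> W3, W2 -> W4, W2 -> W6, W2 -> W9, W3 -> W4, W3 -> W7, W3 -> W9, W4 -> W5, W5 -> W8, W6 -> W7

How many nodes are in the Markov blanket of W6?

Parents of W6: W2.
W6 has child W7.
Other parents of W6's children:
  parents(W7) \ {W6} = {W1, W3}.
MB(W6) = {W1, W2, W3, W7}, which has 4 nodes.

4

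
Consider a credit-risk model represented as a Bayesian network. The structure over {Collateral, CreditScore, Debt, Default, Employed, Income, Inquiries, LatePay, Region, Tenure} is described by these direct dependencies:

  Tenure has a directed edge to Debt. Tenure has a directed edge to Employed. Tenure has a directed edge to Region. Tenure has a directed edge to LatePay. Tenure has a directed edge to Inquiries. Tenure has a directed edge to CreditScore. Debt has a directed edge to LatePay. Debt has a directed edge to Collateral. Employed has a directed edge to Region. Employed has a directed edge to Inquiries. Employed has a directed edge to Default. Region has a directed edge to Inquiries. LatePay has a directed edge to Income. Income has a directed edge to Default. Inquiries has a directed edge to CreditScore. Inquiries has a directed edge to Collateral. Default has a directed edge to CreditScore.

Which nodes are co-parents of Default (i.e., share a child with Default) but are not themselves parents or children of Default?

{Inquiries, Tenure}

Children of Default: CreditScore.
  CreditScore's other parents are Inquiries, Tenure.
Excluding nodes already adjacent to Default (CreditScore, Employed, Income), the co-parent-only contribution is {Inquiries, Tenure}.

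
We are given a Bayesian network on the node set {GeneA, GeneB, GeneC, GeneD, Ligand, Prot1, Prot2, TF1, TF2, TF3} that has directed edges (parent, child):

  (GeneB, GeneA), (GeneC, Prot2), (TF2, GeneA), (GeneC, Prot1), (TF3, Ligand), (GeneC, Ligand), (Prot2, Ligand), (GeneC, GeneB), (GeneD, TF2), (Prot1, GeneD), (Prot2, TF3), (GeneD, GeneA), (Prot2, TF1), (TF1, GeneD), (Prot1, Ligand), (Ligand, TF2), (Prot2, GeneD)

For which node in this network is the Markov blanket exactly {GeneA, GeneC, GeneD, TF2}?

GeneB

The target node must have every member of {GeneA, GeneC, GeneD, TF2} as a parent, child, or co-parent, and no others.
Parents of GeneB: GeneC; children: GeneA; co-parents: GeneD, TF2.
These exactly cover the given set, so the node is GeneB.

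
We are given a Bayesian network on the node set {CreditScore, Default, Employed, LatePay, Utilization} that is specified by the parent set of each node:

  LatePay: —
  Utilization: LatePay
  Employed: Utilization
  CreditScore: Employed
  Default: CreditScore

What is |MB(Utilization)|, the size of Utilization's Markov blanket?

2

By definition, MB(Utilization) is built from Utilization's parents, Utilization's children, and the co-parents of Utilization.
Utilization has parent LatePay.
Ch(Utilization) = {Employed}.
For each child, the remaining parents (spouses of Utilization):
  Employed has no other parent.
MB(Utilization) = {Employed, LatePay}, which has 2 nodes.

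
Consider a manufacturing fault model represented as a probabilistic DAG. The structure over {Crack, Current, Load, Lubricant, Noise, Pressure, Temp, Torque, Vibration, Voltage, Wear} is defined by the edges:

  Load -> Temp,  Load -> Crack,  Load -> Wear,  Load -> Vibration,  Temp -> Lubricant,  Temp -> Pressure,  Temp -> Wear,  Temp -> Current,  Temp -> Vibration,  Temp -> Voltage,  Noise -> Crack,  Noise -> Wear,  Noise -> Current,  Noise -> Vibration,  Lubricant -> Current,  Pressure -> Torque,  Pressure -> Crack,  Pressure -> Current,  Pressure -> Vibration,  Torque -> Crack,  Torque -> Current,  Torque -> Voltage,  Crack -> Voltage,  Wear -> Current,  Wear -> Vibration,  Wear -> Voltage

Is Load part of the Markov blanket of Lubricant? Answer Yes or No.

No

Ch(Lubricant) = {Current}.
Parents of Lubricant: Temp.
Parents of each child, excluding Lubricant:
  Current: Noise, Pressure, Temp, Torque, Wear
MB(Lubricant) = {Current, Noise, Pressure, Temp, Torque, Wear}; Load is not in this set.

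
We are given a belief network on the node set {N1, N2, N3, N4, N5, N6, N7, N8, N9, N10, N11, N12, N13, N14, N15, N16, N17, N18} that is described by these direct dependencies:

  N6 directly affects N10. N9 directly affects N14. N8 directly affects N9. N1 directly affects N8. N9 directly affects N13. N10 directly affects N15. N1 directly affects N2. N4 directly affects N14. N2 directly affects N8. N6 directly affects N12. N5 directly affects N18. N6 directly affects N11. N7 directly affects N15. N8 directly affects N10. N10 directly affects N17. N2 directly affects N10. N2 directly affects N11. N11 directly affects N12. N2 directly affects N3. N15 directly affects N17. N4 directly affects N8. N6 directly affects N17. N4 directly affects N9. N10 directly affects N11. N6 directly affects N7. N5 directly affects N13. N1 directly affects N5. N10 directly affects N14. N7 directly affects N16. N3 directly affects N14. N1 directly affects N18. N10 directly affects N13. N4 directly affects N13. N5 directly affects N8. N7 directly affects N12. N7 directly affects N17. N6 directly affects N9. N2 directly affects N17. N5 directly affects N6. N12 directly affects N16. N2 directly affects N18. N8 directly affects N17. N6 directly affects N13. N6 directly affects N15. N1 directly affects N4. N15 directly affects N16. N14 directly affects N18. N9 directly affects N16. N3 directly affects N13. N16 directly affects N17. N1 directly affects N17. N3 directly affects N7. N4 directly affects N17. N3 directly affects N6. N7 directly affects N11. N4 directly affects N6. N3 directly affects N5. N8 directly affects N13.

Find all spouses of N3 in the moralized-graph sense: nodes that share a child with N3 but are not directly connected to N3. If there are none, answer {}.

{N1, N4, N8, N9, N10}

Children of N3: N5, N6, N7, N13, N14.
  N5's other parent is N1.
  parents(N6) \ {N3} = {N4, N5}.
  N7's other parent is N6.
  parents(N13) \ {N3} = {N4, N5, N6, N8, N9, N10}.
  parents(N14) \ {N3} = {N4, N9, N10}.
Excluding nodes already adjacent to N3 (N2, N5, N6, N7, N13, N14), the co-parent-only contribution is {N1, N4, N8, N9, N10}.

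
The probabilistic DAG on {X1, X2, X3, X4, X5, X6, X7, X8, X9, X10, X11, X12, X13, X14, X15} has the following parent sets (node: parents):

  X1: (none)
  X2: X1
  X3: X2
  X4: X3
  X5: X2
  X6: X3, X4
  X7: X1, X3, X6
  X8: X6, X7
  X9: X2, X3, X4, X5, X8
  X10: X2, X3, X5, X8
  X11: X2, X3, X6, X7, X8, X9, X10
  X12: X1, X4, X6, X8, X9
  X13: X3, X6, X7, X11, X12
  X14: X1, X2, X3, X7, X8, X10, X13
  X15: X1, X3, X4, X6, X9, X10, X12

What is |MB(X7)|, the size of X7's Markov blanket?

11

Pa(X7) = {X1, X3, X6}.
X7's children: X8, X11, X13, X14.
Parents of each child, excluding X7:
  X8: X6
  X11: X2, X3, X6, X8, X9, X10
  X13: X3, X6, X11, X12
  X14: X1, X2, X3, X8, X10, X13
MB(X7) = {X1, X2, X3, X6, X8, X9, X10, X11, X12, X13, X14}, which has 11 nodes.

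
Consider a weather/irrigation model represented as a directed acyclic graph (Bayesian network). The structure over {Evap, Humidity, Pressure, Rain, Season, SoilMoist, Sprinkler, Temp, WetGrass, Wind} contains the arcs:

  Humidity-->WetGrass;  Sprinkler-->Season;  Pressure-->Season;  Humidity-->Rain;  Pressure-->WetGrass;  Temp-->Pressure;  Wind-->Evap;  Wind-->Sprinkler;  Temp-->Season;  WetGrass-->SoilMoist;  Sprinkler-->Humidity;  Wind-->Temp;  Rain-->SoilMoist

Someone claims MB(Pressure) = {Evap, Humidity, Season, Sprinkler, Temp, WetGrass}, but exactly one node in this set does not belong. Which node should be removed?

Evap

The Markov blanket of a node is its parents, its children, and the other parents of its children.
Pressure's parents: Temp.
Children of Pressure: Season, WetGrass.
Parents of each child, excluding Pressure:
  parents(Season) \ {Pressure} = {Sprinkler, Temp}.
  parents(WetGrass) \ {Pressure} = {Humidity}.
MB(Pressure) = {Humidity, Season, Sprinkler, Temp, WetGrass}.
Evap is neither a parent, child, nor co-parent of Pressure, so it does not belong.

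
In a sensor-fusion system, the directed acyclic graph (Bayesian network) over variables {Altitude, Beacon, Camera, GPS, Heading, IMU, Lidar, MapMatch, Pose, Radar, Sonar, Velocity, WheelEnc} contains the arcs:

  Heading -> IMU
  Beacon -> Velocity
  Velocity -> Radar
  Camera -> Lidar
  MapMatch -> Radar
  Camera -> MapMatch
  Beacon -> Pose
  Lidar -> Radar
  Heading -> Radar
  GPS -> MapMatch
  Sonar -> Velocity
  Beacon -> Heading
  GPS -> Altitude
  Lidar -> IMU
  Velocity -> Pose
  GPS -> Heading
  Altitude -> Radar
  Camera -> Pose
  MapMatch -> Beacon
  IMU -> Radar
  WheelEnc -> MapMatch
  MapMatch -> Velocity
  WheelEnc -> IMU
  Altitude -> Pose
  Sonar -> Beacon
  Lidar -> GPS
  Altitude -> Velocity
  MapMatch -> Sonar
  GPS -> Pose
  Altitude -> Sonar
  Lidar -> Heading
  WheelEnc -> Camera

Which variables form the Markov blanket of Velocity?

{Altitude, Beacon, Camera, GPS, Heading, IMU, Lidar, MapMatch, Pose, Radar, Sonar}

By definition, MB(Velocity) is built from Velocity's parents, Velocity's children, and the co-parents of Velocity.
Pa(Velocity) = {Altitude, Beacon, MapMatch, Sonar}.
Ch(Velocity) = {Pose, Radar}.
Other parents of Velocity's children:
  parents(Pose) \ {Velocity} = {Altitude, Beacon, Camera, GPS}.
  Radar's other parents are Altitude, Heading, IMU, Lidar, MapMatch.
Union: {Altitude, Beacon, MapMatch, Sonar} ∪ {Pose, Radar} ∪ {Altitude, Beacon, Camera, GPS, Heading, IMU, Lidar, MapMatch} = {Altitude, Beacon, Camera, GPS, Heading, IMU, Lidar, MapMatch, Pose, Radar, Sonar}.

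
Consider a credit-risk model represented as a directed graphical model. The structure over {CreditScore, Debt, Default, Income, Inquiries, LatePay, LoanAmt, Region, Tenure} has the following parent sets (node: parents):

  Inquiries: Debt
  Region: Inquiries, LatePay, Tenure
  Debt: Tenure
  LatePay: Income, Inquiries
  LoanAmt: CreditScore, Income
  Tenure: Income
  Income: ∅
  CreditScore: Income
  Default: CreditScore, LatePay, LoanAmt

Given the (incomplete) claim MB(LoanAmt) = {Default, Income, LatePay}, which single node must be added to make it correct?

Pa(LoanAmt) = {CreditScore, Income}.
LoanAmt has child Default.
For each child, the remaining parents (spouses of LoanAmt):
  Default: CreditScore, LatePay
MB(LoanAmt) = {CreditScore, Default, Income, LatePay}.
Comparing with the claimed set, CreditScore is missing.

CreditScore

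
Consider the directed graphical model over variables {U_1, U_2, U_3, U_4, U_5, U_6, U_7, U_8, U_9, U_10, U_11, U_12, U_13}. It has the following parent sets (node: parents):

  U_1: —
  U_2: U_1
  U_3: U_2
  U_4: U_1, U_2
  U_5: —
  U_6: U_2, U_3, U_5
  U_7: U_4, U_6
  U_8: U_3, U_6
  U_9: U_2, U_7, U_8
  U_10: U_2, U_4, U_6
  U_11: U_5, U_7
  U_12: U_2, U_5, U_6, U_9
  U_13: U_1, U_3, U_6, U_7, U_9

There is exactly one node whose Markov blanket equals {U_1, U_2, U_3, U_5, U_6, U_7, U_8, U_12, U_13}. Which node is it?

The target node must have every member of {U_1, U_2, U_3, U_5, U_6, U_7, U_8, U_12, U_13} as a parent, child, or co-parent, and no others.
Parents of U_9: U_2, U_7, U_8; children: U_12, U_13; co-parents: U_1, U_2, U_3, U_5, U_6, U_7.
These exactly cover the given set, so the node is U_9.

U_9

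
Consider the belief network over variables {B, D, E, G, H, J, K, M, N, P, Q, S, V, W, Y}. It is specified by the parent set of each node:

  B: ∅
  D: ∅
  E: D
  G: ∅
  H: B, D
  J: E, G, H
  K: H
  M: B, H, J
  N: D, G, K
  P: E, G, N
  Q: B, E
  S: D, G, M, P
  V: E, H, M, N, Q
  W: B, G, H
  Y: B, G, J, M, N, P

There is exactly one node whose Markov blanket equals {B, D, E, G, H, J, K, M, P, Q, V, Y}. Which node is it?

N

The target node must have every member of {B, D, E, G, H, J, K, M, P, Q, V, Y} as a parent, child, or co-parent, and no others.
Parents of N: D, G, K; children: P, V, Y; co-parents: B, E, G, H, J, M, P, Q.
These exactly cover the given set, so the node is N.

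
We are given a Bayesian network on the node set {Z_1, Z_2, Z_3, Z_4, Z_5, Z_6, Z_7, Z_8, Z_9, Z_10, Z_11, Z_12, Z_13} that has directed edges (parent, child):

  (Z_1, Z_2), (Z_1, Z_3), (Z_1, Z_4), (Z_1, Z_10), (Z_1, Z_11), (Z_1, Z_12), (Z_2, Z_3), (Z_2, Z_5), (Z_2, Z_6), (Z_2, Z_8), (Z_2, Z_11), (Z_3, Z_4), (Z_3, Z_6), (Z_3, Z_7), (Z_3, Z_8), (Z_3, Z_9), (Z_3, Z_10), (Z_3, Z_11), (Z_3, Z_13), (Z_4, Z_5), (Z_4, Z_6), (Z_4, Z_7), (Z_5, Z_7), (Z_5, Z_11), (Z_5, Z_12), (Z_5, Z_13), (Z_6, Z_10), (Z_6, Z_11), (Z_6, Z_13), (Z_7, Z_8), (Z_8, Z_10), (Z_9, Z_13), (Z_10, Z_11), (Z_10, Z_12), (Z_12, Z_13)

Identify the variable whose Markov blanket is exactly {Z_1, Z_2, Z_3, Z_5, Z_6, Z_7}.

Z_4

The target node must have every member of {Z_1, Z_2, Z_3, Z_5, Z_6, Z_7} as a parent, child, or co-parent, and no others.
Parents of Z_4: Z_1, Z_3; children: Z_5, Z_6, Z_7; co-parents: Z_2, Z_3, Z_5.
These exactly cover the given set, so the node is Z_4.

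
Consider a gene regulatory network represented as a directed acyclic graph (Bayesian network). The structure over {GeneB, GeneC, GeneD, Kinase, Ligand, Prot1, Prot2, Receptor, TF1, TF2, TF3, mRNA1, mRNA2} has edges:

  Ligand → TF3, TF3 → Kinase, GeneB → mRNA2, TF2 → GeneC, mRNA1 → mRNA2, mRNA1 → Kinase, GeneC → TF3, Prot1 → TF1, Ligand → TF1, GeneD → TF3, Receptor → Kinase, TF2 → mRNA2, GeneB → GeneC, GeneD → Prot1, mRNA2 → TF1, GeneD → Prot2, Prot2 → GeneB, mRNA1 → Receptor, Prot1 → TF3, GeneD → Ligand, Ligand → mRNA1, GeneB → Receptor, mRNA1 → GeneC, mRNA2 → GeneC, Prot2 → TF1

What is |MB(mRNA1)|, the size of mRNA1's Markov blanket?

Parents of mRNA1: Ligand.
mRNA1's children: GeneC, Kinase, Receptor, mRNA2.
Other parents of mRNA1's children:
  mRNA2: GeneB, TF2
  GeneC: GeneB, TF2, mRNA2
  Receptor: GeneB
  Kinase: Receptor, TF3
MB(mRNA1) = {GeneB, GeneC, Kinase, Ligand, Receptor, TF2, TF3, mRNA2}, which has 8 nodes.

8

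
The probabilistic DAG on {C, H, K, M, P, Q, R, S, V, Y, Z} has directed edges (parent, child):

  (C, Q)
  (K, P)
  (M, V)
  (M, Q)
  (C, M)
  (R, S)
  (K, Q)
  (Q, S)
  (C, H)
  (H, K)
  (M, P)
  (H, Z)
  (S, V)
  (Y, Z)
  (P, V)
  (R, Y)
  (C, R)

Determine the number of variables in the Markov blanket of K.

A node's Markov blanket = Pa ∪ Ch ∪ (parents of Ch other than the node itself).
Children of K: P, Q.
Pa(K) = {H}.
For each child, the remaining parents (spouses of K):
  P: M
  Q: C, M
MB(K) = {C, H, M, P, Q}, which has 5 nodes.

5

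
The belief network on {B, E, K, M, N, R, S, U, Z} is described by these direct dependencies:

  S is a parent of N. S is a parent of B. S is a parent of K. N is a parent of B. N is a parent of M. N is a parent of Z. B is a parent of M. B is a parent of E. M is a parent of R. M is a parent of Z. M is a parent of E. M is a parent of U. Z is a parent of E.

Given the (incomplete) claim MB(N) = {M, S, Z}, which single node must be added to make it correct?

B

The Markov blanket of a node is its parents, its children, and the other parents of its children.
N's parents: S.
N's children: B, M, Z.
Co-parents of N (other parents of its children):
  B: S
  M: B
  Z: M
MB(N) = {B, M, S, Z}.
Comparing with the claimed set, B is missing.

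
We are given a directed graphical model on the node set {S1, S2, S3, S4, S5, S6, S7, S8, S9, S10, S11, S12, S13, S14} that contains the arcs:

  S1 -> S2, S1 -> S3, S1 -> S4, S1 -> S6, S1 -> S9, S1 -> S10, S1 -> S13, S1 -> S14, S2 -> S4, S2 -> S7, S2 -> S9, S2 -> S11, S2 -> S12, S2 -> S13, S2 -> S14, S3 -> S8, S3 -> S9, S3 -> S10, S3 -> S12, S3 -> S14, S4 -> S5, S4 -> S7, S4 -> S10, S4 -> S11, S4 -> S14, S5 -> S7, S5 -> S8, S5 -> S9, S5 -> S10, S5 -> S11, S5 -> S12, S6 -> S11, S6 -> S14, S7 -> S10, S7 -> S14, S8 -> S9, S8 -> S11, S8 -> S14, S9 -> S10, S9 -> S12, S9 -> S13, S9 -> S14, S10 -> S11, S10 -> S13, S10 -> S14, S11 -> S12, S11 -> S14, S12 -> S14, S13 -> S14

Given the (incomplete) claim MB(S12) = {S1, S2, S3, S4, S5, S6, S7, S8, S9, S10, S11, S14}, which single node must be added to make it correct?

S12's parents: S2, S3, S5, S9, S11.
Ch(S12) = {S14}.
Co-parents of S12 (other parents of its children):
  parents(S14) \ {S12} = {S1, S2, S3, S4, S6, S7, S8, S9, S10, S11, S13}.
MB(S12) = {S1, S2, S3, S4, S5, S6, S7, S8, S9, S10, S11, S13, S14}.
Comparing with the claimed set, S13 is missing.

S13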